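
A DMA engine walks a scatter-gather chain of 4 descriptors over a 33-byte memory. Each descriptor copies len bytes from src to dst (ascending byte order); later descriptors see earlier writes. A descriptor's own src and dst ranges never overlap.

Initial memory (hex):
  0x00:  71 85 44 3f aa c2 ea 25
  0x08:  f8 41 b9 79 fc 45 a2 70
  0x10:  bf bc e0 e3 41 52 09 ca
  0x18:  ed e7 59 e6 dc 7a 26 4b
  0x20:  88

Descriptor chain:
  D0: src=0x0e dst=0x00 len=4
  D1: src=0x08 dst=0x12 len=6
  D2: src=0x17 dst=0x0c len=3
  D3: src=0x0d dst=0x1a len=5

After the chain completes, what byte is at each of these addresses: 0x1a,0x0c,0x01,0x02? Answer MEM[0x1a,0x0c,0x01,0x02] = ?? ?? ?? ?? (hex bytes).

MEM[0x1a,0x0c,0x01,0x02] = ed 45 70 bf

[0] 0x0e->0x00 len=4 : a2 70 bf bc
[1] 0x08->0x12 len=6 : f8 41 b9 79 fc 45
[2] 0x17->0x0c len=3 : 45 ed e7
[3] 0x0d->0x1a len=5 : ed e7 70 bf bc
query mem[0x1a]=0xed, mem[0x0c]=0x45, mem[0x01]=0x70, mem[0x02]=0xbf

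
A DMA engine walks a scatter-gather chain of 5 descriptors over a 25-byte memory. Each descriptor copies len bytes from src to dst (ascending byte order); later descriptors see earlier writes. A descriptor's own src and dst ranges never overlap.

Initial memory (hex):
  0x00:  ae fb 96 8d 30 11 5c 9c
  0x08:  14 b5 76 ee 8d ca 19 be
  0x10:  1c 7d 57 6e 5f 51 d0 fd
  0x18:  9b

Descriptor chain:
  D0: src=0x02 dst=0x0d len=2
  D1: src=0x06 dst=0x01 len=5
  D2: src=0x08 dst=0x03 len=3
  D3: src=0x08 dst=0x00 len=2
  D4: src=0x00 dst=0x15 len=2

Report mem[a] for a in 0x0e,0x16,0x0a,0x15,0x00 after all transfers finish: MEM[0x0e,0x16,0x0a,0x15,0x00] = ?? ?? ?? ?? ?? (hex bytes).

MEM[0x0e,0x16,0x0a,0x15,0x00] = 8d b5 76 14 14

[0] 0x02->0x0d len=2 : 96 8d
[1] 0x06->0x01 len=5 : 5c 9c 14 b5 76
[2] 0x08->0x03 len=3 : 14 b5 76
[3] 0x08->0x00 len=2 : 14 b5
[4] 0x00->0x15 len=2 : 14 b5
query mem[0x0e]=0x8d, mem[0x16]=0xb5, mem[0x0a]=0x76, mem[0x15]=0x14, mem[0x00]=0x14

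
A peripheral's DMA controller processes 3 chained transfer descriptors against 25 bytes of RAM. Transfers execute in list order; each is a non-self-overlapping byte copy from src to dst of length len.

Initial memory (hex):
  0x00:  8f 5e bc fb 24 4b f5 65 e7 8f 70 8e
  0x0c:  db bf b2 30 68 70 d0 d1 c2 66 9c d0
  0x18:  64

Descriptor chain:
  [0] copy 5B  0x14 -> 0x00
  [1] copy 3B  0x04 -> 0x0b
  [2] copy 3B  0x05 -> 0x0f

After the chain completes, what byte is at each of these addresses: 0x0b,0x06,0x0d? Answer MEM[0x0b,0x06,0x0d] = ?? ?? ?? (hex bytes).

MEM[0x0b,0x06,0x0d] = 64 f5 f5

D0: mem[0x00..0x04] <- [c2 66 9c d0 64]
D1: mem[0x0b..0x0d] <- [64 4b f5]
D2: mem[0x0f..0x11] <- [4b f5 65]
query mem[0x0b]=0x64, mem[0x06]=0xf5, mem[0x0d]=0xf5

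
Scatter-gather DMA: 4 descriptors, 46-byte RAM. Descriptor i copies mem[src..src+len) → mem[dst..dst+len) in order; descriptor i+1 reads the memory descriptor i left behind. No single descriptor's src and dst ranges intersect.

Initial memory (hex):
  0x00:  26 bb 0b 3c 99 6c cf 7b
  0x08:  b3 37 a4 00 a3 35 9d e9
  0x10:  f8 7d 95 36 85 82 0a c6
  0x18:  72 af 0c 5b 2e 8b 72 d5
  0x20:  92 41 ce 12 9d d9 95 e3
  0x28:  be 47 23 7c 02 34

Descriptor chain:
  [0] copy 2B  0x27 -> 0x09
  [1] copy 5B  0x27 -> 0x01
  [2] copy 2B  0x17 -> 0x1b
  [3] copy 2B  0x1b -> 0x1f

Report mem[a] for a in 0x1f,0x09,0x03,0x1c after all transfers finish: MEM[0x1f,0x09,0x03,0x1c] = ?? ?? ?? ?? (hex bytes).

#0 dst[0x09+2] := {0xe3,0xbe}
#1 dst[0x01+5] := {0xe3,0xbe,0x47,0x23,0x7c}
#2 dst[0x1b+2] := {0xc6,0x72}
#3 dst[0x1f+2] := {0xc6,0x72}
query mem[0x1f]=0xc6, mem[0x09]=0xe3, mem[0x03]=0x47, mem[0x1c]=0x72

MEM[0x1f,0x09,0x03,0x1c] = c6 e3 47 72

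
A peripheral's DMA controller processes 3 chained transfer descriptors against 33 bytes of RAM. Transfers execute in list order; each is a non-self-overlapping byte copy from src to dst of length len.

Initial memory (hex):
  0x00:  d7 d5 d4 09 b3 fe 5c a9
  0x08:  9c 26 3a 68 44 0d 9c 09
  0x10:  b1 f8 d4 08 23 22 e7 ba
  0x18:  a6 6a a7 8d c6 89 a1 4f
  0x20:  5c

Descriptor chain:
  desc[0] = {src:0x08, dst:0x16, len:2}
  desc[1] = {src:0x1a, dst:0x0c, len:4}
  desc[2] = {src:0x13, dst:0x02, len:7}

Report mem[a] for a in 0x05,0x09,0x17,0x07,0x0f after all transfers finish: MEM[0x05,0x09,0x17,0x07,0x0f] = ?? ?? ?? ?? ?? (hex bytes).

MEM[0x05,0x09,0x17,0x07,0x0f] = 9c 26 26 a6 89

#0 dst[0x16+2] := {0x9c,0x26}
#1 dst[0x0c+4] := {0xa7,0x8d,0xc6,0x89}
#2 dst[0x02+7] := {0x08,0x23,0x22,0x9c,0x26,0xa6,0x6a}
query mem[0x05]=0x9c, mem[0x09]=0x26, mem[0x17]=0x26, mem[0x07]=0xa6, mem[0x0f]=0x89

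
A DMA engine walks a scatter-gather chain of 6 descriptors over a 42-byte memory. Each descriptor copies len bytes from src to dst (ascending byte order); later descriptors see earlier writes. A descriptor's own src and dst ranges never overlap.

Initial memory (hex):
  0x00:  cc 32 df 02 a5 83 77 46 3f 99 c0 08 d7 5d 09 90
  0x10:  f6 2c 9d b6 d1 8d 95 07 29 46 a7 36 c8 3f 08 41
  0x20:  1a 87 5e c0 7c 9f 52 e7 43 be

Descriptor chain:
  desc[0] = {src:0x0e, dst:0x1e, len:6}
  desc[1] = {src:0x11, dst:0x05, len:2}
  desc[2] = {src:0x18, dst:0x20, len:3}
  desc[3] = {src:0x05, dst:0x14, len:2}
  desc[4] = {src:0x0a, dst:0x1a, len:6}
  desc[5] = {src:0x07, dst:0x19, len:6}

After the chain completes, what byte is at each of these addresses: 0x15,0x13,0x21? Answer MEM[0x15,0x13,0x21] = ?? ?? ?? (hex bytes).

[0] 0x0e->0x1e len=6 : 09 90 f6 2c 9d b6
[1] 0x11->0x05 len=2 : 2c 9d
[2] 0x18->0x20 len=3 : 29 46 a7
[3] 0x05->0x14 len=2 : 2c 9d
[4] 0x0a->0x1a len=6 : c0 08 d7 5d 09 90
[5] 0x07->0x19 len=6 : 46 3f 99 c0 08 d7
query mem[0x15]=0x9d, mem[0x13]=0xb6, mem[0x21]=0x46

MEM[0x15,0x13,0x21] = 9d b6 46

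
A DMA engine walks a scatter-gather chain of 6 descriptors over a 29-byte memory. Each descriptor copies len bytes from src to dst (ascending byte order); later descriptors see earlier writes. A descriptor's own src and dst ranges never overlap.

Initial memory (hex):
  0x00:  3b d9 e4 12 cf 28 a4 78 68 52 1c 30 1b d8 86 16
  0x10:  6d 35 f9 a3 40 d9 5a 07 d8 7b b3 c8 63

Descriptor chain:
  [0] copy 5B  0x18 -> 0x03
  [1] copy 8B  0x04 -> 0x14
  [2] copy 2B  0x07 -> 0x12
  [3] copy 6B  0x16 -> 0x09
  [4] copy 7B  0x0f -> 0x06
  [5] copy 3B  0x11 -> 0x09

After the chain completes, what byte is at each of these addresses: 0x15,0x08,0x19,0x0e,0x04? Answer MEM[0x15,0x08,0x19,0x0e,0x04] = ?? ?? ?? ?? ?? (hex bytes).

MEM[0x15,0x08,0x19,0x0e,0x04] = b3 35 52 30 7b

#0 dst[0x03+5] := {0xd8,0x7b,0xb3,0xc8,0x63}
#1 dst[0x14+8] := {0x7b,0xb3,0xc8,0x63,0x68,0x52,0x1c,0x30}
#2 dst[0x12+2] := {0x63,0x68}
#3 dst[0x09+6] := {0xc8,0x63,0x68,0x52,0x1c,0x30}
#4 dst[0x06+7] := {0x16,0x6d,0x35,0x63,0x68,0x7b,0xb3}
#5 dst[0x09+3] := {0x35,0x63,0x68}
query mem[0x15]=0xb3, mem[0x08]=0x35, mem[0x19]=0x52, mem[0x0e]=0x30, mem[0x04]=0x7b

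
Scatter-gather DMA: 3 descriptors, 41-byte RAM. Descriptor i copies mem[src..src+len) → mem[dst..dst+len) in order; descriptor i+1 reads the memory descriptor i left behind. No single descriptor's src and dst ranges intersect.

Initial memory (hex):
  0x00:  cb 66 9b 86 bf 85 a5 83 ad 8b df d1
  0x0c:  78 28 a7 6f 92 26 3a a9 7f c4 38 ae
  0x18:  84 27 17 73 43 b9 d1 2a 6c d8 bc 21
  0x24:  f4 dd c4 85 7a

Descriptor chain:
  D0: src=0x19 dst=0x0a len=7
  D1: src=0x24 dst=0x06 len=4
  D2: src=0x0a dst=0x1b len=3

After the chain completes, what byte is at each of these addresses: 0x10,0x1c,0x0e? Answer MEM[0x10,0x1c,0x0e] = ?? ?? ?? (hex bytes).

MEM[0x10,0x1c,0x0e] = 2a 17 b9

[0] 0x19->0x0a len=7 : 27 17 73 43 b9 d1 2a
[1] 0x24->0x06 len=4 : f4 dd c4 85
[2] 0x0a->0x1b len=3 : 27 17 73
query mem[0x10]=0x2a, mem[0x1c]=0x17, mem[0x0e]=0xb9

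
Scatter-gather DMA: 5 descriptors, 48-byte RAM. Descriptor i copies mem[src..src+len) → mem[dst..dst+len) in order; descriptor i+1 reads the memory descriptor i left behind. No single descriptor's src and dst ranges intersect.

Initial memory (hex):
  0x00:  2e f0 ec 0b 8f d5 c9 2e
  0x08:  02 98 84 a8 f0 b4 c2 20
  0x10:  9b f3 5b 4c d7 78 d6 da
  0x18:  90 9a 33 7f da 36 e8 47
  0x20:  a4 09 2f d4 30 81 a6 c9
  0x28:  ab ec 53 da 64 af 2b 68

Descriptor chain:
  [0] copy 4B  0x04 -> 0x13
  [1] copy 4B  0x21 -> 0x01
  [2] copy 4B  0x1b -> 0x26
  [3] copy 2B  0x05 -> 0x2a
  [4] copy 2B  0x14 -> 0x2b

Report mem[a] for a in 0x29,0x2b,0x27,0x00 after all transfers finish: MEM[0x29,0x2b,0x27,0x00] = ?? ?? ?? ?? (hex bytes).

[0] 0x04->0x13 len=4 : 8f d5 c9 2e
[1] 0x21->0x01 len=4 : 09 2f d4 30
[2] 0x1b->0x26 len=4 : 7f da 36 e8
[3] 0x05->0x2a len=2 : d5 c9
[4] 0x14->0x2b len=2 : d5 c9
query mem[0x29]=0xe8, mem[0x2b]=0xd5, mem[0x27]=0xda, mem[0x00]=0x2e

MEM[0x29,0x2b,0x27,0x00] = e8 d5 da 2e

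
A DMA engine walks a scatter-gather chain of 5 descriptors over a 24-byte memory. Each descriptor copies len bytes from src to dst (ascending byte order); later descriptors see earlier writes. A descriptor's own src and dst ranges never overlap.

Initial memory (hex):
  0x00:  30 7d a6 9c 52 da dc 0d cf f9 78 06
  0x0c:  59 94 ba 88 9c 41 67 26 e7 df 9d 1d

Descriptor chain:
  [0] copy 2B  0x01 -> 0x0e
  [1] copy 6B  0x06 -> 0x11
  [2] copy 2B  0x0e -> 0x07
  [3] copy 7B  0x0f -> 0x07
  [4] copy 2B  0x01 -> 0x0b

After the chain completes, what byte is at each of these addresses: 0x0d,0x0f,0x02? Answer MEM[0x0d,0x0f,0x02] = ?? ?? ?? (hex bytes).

MEM[0x0d,0x0f,0x02] = 78 a6 a6

  after D0: wrote 2B at 0x0e = 7da6
  after D1: wrote 6B at 0x11 = dc0dcff97806
  after D2: wrote 2B at 0x07 = 7da6
  after D3: wrote 7B at 0x07 = a69cdc0dcff978
  after D4: wrote 2B at 0x0b = 7da6
query mem[0x0d]=0x78, mem[0x0f]=0xa6, mem[0x02]=0xa6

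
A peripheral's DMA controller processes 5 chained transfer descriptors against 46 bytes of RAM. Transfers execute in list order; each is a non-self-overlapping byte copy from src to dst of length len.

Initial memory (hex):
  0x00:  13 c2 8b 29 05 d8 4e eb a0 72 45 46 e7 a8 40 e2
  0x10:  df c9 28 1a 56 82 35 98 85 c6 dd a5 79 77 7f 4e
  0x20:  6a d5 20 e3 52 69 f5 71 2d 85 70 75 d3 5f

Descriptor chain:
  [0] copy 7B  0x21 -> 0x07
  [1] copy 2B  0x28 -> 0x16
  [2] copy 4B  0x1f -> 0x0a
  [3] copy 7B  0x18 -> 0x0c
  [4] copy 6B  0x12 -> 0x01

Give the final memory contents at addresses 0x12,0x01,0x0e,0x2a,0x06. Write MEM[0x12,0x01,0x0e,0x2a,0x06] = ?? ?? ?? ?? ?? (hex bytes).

[0] 0x21->0x07 len=7 : d5 20 e3 52 69 f5 71
[1] 0x28->0x16 len=2 : 2d 85
[2] 0x1f->0x0a len=4 : 4e 6a d5 20
[3] 0x18->0x0c len=7 : 85 c6 dd a5 79 77 7f
[4] 0x12->0x01 len=6 : 7f 1a 56 82 2d 85
query mem[0x12]=0x7f, mem[0x01]=0x7f, mem[0x0e]=0xdd, mem[0x2a]=0x70, mem[0x06]=0x85

MEM[0x12,0x01,0x0e,0x2a,0x06] = 7f 7f dd 70 85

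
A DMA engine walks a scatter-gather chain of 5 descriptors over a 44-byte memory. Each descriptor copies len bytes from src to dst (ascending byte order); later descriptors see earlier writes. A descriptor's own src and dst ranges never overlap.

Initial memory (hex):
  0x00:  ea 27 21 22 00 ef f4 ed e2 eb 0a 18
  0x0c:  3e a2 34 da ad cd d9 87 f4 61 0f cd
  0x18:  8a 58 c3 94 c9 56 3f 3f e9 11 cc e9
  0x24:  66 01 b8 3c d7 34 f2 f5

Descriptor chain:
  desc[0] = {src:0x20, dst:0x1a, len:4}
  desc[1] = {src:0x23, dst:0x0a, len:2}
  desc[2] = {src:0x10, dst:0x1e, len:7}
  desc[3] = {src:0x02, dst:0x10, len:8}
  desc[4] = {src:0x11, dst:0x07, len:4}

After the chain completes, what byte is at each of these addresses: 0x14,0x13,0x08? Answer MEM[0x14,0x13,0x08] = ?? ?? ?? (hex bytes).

MEM[0x14,0x13,0x08] = f4 ef 00

D0: mem[0x1a..0x1d] <- [e9 11 cc e9]
D1: mem[0x0a..0x0b] <- [e9 66]
D2: mem[0x1e..0x24] <- [ad cd d9 87 f4 61 0f]
D3: mem[0x10..0x17] <- [21 22 00 ef f4 ed e2 eb]
D4: mem[0x07..0x0a] <- [22 00 ef f4]
query mem[0x14]=0xf4, mem[0x13]=0xef, mem[0x08]=0x00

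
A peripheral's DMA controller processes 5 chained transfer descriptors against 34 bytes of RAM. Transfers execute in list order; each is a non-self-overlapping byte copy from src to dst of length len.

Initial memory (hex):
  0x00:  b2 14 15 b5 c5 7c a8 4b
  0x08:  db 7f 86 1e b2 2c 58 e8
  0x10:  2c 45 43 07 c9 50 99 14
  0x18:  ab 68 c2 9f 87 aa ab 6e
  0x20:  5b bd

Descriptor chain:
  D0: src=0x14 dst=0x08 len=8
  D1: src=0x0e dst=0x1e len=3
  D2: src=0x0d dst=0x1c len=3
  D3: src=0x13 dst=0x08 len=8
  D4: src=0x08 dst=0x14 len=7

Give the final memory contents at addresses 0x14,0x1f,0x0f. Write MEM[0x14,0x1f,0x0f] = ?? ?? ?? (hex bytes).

MEM[0x14,0x1f,0x0f] = 07 9f c2

D0: mem[0x08..0x0f] <- [c9 50 99 14 ab 68 c2 9f]
D1: mem[0x1e..0x20] <- [c2 9f 2c]
D2: mem[0x1c..0x1e] <- [68 c2 9f]
D3: mem[0x08..0x0f] <- [07 c9 50 99 14 ab 68 c2]
D4: mem[0x14..0x1a] <- [07 c9 50 99 14 ab 68]
query mem[0x14]=0x07, mem[0x1f]=0x9f, mem[0x0f]=0xc2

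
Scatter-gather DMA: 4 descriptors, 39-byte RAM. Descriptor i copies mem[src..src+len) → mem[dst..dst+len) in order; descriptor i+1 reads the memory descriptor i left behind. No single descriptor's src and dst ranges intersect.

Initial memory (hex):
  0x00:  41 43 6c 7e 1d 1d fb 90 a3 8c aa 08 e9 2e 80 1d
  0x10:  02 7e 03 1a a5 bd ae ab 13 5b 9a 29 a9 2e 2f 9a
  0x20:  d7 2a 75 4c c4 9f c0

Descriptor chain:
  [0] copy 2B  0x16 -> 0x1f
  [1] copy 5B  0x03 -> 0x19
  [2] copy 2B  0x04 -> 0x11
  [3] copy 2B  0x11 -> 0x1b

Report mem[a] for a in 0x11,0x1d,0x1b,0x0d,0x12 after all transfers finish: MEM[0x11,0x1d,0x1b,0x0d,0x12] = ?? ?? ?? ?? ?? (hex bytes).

#0 dst[0x1f+2] := {0xae,0xab}
#1 dst[0x19+5] := {0x7e,0x1d,0x1d,0xfb,0x90}
#2 dst[0x11+2] := {0x1d,0x1d}
#3 dst[0x1b+2] := {0x1d,0x1d}
query mem[0x11]=0x1d, mem[0x1d]=0x90, mem[0x1b]=0x1d, mem[0x0d]=0x2e, mem[0x12]=0x1d

MEM[0x11,0x1d,0x1b,0x0d,0x12] = 1d 90 1d 2e 1d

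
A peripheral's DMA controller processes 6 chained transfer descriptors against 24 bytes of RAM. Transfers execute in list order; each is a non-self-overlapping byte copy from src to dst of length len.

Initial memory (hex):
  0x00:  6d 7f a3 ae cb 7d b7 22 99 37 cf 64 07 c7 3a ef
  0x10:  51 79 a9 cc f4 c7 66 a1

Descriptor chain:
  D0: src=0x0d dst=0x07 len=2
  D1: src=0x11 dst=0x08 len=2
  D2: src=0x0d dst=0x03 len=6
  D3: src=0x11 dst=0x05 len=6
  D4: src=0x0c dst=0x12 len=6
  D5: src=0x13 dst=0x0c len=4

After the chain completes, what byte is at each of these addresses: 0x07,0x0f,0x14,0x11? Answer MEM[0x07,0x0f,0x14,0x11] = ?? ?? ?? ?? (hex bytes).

MEM[0x07,0x0f,0x14,0x11] = cc 51 3a 79

#0 dst[0x07+2] := {0xc7,0x3a}
#1 dst[0x08+2] := {0x79,0xa9}
#2 dst[0x03+6] := {0xc7,0x3a,0xef,0x51,0x79,0xa9}
#3 dst[0x05+6] := {0x79,0xa9,0xcc,0xf4,0xc7,0x66}
#4 dst[0x12+6] := {0x07,0xc7,0x3a,0xef,0x51,0x79}
#5 dst[0x0c+4] := {0xc7,0x3a,0xef,0x51}
query mem[0x07]=0xcc, mem[0x0f]=0x51, mem[0x14]=0x3a, mem[0x11]=0x79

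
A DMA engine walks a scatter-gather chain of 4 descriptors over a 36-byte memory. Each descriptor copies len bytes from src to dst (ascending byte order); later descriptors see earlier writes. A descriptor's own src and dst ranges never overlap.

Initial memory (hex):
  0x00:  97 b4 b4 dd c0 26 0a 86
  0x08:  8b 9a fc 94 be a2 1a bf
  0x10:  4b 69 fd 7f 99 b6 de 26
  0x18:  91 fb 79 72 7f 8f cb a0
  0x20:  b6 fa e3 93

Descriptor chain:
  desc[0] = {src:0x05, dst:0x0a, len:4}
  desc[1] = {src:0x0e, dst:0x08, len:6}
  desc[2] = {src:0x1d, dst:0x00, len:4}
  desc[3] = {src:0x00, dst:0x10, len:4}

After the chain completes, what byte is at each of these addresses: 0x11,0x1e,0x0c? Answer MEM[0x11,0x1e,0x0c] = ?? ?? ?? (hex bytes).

D0: mem[0x0a..0x0d] <- [26 0a 86 8b]
D1: mem[0x08..0x0d] <- [1a bf 4b 69 fd 7f]
D2: mem[0x00..0x03] <- [8f cb a0 b6]
D3: mem[0x10..0x13] <- [8f cb a0 b6]
query mem[0x11]=0xcb, mem[0x1e]=0xcb, mem[0x0c]=0xfd

MEM[0x11,0x1e,0x0c] = cb cb fd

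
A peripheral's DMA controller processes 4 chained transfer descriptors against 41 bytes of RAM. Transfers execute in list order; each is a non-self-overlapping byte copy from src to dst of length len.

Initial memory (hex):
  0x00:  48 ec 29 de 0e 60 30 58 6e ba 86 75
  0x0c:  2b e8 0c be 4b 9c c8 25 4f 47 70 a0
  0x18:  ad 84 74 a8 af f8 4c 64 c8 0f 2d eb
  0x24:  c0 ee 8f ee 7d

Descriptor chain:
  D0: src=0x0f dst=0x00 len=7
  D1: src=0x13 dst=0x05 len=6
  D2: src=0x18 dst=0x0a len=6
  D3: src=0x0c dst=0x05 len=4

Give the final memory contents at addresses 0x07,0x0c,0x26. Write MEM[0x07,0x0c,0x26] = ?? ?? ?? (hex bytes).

MEM[0x07,0x0c,0x26] = af 74 8f

  after D0: wrote 7B at 0x00 = be4b9cc8254f47
  after D1: wrote 6B at 0x05 = 254f4770a0ad
  after D2: wrote 6B at 0x0a = ad8474a8aff8
  after D3: wrote 4B at 0x05 = 74a8aff8
query mem[0x07]=0xaf, mem[0x0c]=0x74, mem[0x26]=0x8f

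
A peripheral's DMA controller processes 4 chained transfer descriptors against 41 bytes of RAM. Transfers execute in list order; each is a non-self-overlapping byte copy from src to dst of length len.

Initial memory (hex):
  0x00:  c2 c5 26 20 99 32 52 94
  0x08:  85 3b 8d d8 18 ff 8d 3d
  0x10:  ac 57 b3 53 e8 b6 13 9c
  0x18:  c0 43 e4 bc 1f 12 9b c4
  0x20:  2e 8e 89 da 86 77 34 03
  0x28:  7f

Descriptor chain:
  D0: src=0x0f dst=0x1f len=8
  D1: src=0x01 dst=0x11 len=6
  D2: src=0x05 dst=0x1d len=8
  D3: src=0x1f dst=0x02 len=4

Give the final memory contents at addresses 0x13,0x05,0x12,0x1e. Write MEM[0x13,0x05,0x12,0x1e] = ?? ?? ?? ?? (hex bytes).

#0 dst[0x1f+8] := {0x3d,0xac,0x57,0xb3,0x53,0xe8,0xb6,0x13}
#1 dst[0x11+6] := {0xc5,0x26,0x20,0x99,0x32,0x52}
#2 dst[0x1d+8] := {0x32,0x52,0x94,0x85,0x3b,0x8d,0xd8,0x18}
#3 dst[0x02+4] := {0x94,0x85,0x3b,0x8d}
query mem[0x13]=0x20, mem[0x05]=0x8d, mem[0x12]=0x26, mem[0x1e]=0x52

MEM[0x13,0x05,0x12,0x1e] = 20 8d 26 52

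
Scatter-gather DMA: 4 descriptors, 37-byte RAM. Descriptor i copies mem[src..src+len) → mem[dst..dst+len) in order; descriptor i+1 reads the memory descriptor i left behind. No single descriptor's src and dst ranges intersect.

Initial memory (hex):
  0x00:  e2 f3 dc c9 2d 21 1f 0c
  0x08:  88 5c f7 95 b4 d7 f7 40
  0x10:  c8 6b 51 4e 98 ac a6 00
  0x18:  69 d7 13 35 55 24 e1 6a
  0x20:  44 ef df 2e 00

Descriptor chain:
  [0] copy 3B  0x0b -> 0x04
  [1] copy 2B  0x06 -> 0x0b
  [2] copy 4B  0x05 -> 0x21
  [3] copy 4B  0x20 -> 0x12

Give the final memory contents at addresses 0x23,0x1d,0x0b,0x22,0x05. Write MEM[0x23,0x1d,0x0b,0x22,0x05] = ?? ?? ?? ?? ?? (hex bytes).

D0: mem[0x04..0x06] <- [95 b4 d7]
D1: mem[0x0b..0x0c] <- [d7 0c]
D2: mem[0x21..0x24] <- [b4 d7 0c 88]
D3: mem[0x12..0x15] <- [44 b4 d7 0c]
query mem[0x23]=0x0c, mem[0x1d]=0x24, mem[0x0b]=0xd7, mem[0x22]=0xd7, mem[0x05]=0xb4

MEM[0x23,0x1d,0x0b,0x22,0x05] = 0c 24 d7 d7 b4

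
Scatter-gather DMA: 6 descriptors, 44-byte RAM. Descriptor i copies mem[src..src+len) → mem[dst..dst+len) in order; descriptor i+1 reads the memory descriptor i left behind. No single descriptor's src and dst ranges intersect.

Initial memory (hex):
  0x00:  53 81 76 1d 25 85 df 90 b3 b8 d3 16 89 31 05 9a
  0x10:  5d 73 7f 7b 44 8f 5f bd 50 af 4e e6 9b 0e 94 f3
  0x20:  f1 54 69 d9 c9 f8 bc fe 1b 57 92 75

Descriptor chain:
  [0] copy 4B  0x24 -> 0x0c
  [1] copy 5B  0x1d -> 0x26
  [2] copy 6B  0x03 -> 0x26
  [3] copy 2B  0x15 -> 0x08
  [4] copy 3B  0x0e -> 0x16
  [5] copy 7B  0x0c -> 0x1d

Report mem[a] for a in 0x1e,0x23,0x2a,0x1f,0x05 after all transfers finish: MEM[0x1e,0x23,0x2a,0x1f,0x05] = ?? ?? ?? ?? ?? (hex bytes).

MEM[0x1e,0x23,0x2a,0x1f,0x05] = f8 7f 90 bc 85

[0] 0x24->0x0c len=4 : c9 f8 bc fe
[1] 0x1d->0x26 len=5 : 0e 94 f3 f1 54
[2] 0x03->0x26 len=6 : 1d 25 85 df 90 b3
[3] 0x15->0x08 len=2 : 8f 5f
[4] 0x0e->0x16 len=3 : bc fe 5d
[5] 0x0c->0x1d len=7 : c9 f8 bc fe 5d 73 7f
query mem[0x1e]=0xf8, mem[0x23]=0x7f, mem[0x2a]=0x90, mem[0x1f]=0xbc, mem[0x05]=0x85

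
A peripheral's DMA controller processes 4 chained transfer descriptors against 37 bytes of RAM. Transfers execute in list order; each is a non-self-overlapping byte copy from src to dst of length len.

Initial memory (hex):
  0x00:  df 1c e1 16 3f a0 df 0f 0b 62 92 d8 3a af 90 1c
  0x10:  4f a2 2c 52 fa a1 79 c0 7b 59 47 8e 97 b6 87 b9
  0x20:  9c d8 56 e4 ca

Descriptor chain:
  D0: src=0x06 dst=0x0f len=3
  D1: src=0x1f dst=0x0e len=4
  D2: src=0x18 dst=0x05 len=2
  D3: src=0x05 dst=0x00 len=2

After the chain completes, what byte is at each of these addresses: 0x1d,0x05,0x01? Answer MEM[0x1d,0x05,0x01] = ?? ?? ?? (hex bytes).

MEM[0x1d,0x05,0x01] = b6 7b 59

#0 dst[0x0f+3] := {0xdf,0x0f,0x0b}
#1 dst[0x0e+4] := {0xb9,0x9c,0xd8,0x56}
#2 dst[0x05+2] := {0x7b,0x59}
#3 dst[0x00+2] := {0x7b,0x59}
query mem[0x1d]=0xb6, mem[0x05]=0x7b, mem[0x01]=0x59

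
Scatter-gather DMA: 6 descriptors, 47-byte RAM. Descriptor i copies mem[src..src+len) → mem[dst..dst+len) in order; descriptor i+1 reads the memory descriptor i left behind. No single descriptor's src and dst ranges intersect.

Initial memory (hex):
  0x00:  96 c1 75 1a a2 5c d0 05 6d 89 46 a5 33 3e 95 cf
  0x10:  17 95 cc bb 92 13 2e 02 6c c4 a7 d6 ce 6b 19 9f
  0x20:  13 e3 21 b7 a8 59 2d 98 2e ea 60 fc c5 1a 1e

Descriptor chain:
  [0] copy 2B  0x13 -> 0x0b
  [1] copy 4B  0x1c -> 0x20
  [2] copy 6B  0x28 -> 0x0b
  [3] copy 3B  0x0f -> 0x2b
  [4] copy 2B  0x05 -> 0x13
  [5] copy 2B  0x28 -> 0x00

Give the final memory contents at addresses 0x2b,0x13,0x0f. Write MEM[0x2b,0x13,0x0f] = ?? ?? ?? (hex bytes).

  after D0: wrote 2B at 0x0b = bb92
  after D1: wrote 4B at 0x20 = ce6b199f
  after D2: wrote 6B at 0x0b = 2eea60fcc51a
  after D3: wrote 3B at 0x2b = c51a95
  after D4: wrote 2B at 0x13 = 5cd0
  after D5: wrote 2B at 0x00 = 2eea
query mem[0x2b]=0xc5, mem[0x13]=0x5c, mem[0x0f]=0xc5

MEM[0x2b,0x13,0x0f] = c5 5c c5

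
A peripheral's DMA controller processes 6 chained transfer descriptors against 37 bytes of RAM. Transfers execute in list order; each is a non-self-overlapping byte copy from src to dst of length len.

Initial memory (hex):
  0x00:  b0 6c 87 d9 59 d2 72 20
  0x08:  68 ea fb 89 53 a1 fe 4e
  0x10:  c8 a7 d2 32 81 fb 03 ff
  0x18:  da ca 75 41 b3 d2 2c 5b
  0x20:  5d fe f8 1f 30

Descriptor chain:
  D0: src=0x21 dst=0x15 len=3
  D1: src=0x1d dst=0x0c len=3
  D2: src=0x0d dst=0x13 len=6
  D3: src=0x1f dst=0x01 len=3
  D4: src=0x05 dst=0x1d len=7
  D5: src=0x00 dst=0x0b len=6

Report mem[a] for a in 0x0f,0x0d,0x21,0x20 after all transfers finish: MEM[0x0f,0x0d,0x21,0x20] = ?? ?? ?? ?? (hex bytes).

MEM[0x0f,0x0d,0x21,0x20] = 59 5d ea 68

[0] 0x21->0x15 len=3 : fe f8 1f
[1] 0x1d->0x0c len=3 : d2 2c 5b
[2] 0x0d->0x13 len=6 : 2c 5b 4e c8 a7 d2
[3] 0x1f->0x01 len=3 : 5b 5d fe
[4] 0x05->0x1d len=7 : d2 72 20 68 ea fb 89
[5] 0x00->0x0b len=6 : b0 5b 5d fe 59 d2
query mem[0x0f]=0x59, mem[0x0d]=0x5d, mem[0x21]=0xea, mem[0x20]=0x68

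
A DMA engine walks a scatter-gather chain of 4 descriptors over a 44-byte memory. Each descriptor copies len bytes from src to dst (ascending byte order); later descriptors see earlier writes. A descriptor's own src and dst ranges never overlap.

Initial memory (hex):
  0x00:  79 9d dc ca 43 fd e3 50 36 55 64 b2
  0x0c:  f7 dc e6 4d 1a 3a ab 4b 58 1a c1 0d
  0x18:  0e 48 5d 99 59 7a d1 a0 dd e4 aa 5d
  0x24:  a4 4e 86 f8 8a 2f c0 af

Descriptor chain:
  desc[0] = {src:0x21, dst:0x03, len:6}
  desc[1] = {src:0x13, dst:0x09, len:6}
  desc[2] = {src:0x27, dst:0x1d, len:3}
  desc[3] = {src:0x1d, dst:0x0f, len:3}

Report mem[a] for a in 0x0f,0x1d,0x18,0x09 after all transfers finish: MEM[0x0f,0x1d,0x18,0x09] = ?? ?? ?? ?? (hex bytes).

[0] 0x21->0x03 len=6 : e4 aa 5d a4 4e 86
[1] 0x13->0x09 len=6 : 4b 58 1a c1 0d 0e
[2] 0x27->0x1d len=3 : f8 8a 2f
[3] 0x1d->0x0f len=3 : f8 8a 2f
query mem[0x0f]=0xf8, mem[0x1d]=0xf8, mem[0x18]=0x0e, mem[0x09]=0x4b

MEM[0x0f,0x1d,0x18,0x09] = f8 f8 0e 4b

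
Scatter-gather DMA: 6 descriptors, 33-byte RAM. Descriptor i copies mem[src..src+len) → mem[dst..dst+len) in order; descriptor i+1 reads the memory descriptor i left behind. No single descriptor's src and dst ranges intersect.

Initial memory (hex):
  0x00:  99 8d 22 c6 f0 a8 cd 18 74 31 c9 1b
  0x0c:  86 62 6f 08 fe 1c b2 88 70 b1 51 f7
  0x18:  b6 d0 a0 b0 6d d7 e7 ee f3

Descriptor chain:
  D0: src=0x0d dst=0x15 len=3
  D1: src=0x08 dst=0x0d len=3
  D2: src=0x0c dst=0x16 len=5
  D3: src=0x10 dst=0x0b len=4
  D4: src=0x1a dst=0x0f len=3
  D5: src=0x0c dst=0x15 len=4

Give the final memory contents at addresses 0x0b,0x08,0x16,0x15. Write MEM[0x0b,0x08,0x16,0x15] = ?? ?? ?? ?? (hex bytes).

MEM[0x0b,0x08,0x16,0x15] = fe 74 b2 1c

D0: mem[0x15..0x17] <- [62 6f 08]
D1: mem[0x0d..0x0f] <- [74 31 c9]
D2: mem[0x16..0x1a] <- [86 74 31 c9 fe]
D3: mem[0x0b..0x0e] <- [fe 1c b2 88]
D4: mem[0x0f..0x11] <- [fe b0 6d]
D5: mem[0x15..0x18] <- [1c b2 88 fe]
query mem[0x0b]=0xfe, mem[0x08]=0x74, mem[0x16]=0xb2, mem[0x15]=0x1c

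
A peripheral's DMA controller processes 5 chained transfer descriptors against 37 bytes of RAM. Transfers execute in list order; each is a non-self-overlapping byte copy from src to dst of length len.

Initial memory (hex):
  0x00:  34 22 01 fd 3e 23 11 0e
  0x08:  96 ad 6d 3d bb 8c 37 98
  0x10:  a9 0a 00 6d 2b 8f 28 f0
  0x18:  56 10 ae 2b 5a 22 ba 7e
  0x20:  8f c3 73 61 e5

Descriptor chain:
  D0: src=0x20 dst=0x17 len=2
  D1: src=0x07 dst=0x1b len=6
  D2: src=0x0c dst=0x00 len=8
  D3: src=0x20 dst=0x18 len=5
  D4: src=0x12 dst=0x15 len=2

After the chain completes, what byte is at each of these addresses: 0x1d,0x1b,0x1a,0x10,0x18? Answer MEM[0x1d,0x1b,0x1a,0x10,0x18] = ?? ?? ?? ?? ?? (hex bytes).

MEM[0x1d,0x1b,0x1a,0x10,0x18] = ad 61 73 a9 bb

D0: mem[0x17..0x18] <- [8f c3]
D1: mem[0x1b..0x20] <- [0e 96 ad 6d 3d bb]
D2: mem[0x00..0x07] <- [bb 8c 37 98 a9 0a 00 6d]
D3: mem[0x18..0x1c] <- [bb c3 73 61 e5]
D4: mem[0x15..0x16] <- [00 6d]
query mem[0x1d]=0xad, mem[0x1b]=0x61, mem[0x1a]=0x73, mem[0x10]=0xa9, mem[0x18]=0xbb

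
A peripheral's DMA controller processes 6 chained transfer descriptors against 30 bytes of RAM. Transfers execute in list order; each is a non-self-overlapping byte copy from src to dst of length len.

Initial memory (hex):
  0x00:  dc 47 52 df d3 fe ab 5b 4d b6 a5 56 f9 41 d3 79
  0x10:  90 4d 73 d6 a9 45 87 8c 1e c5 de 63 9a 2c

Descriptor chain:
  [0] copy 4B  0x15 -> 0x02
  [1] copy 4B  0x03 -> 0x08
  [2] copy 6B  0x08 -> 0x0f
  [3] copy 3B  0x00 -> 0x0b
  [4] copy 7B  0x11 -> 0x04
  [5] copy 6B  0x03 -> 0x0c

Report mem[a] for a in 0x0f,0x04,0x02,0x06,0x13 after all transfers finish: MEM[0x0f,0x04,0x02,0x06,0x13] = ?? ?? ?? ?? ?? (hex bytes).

MEM[0x0f,0x04,0x02,0x06,0x13] = f9 1e 45 f9 f9

[0] 0x15->0x02 len=4 : 45 87 8c 1e
[1] 0x03->0x08 len=4 : 87 8c 1e ab
[2] 0x08->0x0f len=6 : 87 8c 1e ab f9 41
[3] 0x00->0x0b len=3 : dc 47 45
[4] 0x11->0x04 len=7 : 1e ab f9 41 45 87 8c
[5] 0x03->0x0c len=6 : 87 1e ab f9 41 45
query mem[0x0f]=0xf9, mem[0x04]=0x1e, mem[0x02]=0x45, mem[0x06]=0xf9, mem[0x13]=0xf9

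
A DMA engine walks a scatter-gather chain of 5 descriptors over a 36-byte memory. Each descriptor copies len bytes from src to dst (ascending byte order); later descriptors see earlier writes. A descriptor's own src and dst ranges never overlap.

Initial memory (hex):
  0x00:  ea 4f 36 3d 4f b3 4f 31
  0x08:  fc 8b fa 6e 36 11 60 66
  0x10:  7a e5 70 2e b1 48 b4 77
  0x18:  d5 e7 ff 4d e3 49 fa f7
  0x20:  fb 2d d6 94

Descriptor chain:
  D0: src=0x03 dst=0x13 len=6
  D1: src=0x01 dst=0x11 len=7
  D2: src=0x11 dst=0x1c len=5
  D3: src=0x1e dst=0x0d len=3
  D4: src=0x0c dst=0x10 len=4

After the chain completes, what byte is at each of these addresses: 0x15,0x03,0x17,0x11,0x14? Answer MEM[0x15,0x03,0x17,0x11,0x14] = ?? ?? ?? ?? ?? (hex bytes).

D0: mem[0x13..0x18] <- [3d 4f b3 4f 31 fc]
D1: mem[0x11..0x17] <- [4f 36 3d 4f b3 4f 31]
D2: mem[0x1c..0x20] <- [4f 36 3d 4f b3]
D3: mem[0x0d..0x0f] <- [3d 4f b3]
D4: mem[0x10..0x13] <- [36 3d 4f b3]
query mem[0x15]=0xb3, mem[0x03]=0x3d, mem[0x17]=0x31, mem[0x11]=0x3d, mem[0x14]=0x4f

MEM[0x15,0x03,0x17,0x11,0x14] = b3 3d 31 3d 4f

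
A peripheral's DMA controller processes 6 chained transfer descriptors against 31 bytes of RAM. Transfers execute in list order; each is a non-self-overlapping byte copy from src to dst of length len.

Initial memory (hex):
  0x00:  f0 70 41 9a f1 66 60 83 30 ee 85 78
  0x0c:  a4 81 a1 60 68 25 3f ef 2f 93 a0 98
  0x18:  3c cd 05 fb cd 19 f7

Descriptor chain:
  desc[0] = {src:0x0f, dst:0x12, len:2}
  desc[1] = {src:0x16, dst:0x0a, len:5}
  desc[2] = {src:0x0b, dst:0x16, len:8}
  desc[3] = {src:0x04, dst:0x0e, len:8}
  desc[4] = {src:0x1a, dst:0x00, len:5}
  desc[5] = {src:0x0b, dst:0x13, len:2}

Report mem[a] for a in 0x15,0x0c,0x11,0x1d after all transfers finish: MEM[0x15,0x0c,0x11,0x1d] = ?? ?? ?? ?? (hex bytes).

#0 dst[0x12+2] := {0x60,0x68}
#1 dst[0x0a+5] := {0xa0,0x98,0x3c,0xcd,0x05}
#2 dst[0x16+8] := {0x98,0x3c,0xcd,0x05,0x60,0x68,0x25,0x60}
#3 dst[0x0e+8] := {0xf1,0x66,0x60,0x83,0x30,0xee,0xa0,0x98}
#4 dst[0x00+5] := {0x60,0x68,0x25,0x60,0xf7}
#5 dst[0x13+2] := {0x98,0x3c}
query mem[0x15]=0x98, mem[0x0c]=0x3c, mem[0x11]=0x83, mem[0x1d]=0x60

MEM[0x15,0x0c,0x11,0x1d] = 98 3c 83 60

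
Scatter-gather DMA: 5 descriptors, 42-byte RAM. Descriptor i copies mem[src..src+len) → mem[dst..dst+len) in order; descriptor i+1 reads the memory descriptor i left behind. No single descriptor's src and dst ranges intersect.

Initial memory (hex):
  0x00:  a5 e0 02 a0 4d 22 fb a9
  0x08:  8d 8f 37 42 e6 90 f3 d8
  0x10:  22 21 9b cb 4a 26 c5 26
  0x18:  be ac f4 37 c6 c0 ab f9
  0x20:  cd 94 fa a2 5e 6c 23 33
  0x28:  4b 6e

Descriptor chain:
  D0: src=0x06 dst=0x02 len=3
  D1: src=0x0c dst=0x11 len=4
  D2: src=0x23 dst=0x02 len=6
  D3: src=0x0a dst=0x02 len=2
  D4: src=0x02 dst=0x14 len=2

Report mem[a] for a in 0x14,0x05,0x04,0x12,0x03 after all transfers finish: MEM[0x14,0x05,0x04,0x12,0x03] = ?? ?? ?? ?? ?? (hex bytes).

MEM[0x14,0x05,0x04,0x12,0x03] = 37 23 6c 90 42

D0: mem[0x02..0x04] <- [fb a9 8d]
D1: mem[0x11..0x14] <- [e6 90 f3 d8]
D2: mem[0x02..0x07] <- [a2 5e 6c 23 33 4b]
D3: mem[0x02..0x03] <- [37 42]
D4: mem[0x14..0x15] <- [37 42]
query mem[0x14]=0x37, mem[0x05]=0x23, mem[0x04]=0x6c, mem[0x12]=0x90, mem[0x03]=0x42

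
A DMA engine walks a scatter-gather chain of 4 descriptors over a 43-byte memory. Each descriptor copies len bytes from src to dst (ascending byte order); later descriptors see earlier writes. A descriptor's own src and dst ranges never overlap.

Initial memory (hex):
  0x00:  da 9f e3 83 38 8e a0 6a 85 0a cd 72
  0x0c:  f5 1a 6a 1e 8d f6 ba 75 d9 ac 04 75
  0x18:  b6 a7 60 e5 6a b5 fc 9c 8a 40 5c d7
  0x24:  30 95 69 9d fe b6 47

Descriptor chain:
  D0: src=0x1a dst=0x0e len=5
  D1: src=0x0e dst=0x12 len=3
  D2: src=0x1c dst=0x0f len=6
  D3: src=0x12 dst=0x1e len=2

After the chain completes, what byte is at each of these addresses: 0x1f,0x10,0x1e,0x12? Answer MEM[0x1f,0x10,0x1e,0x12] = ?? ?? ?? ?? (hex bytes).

D0: mem[0x0e..0x12] <- [60 e5 6a b5 fc]
D1: mem[0x12..0x14] <- [60 e5 6a]
D2: mem[0x0f..0x14] <- [6a b5 fc 9c 8a 40]
D3: mem[0x1e..0x1f] <- [9c 8a]
query mem[0x1f]=0x8a, mem[0x10]=0xb5, mem[0x1e]=0x9c, mem[0x12]=0x9c

MEM[0x1f,0x10,0x1e,0x12] = 8a b5 9c 9c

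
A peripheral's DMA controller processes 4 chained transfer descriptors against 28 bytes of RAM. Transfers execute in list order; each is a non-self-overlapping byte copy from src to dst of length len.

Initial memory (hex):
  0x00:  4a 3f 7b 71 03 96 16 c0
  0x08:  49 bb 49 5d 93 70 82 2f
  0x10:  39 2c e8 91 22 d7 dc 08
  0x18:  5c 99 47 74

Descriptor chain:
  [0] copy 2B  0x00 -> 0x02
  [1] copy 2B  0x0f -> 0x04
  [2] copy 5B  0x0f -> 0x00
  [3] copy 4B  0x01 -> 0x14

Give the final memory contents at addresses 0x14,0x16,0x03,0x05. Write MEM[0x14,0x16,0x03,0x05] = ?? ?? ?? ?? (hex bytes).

#0 dst[0x02+2] := {0x4a,0x3f}
#1 dst[0x04+2] := {0x2f,0x39}
#2 dst[0x00+5] := {0x2f,0x39,0x2c,0xe8,0x91}
#3 dst[0x14+4] := {0x39,0x2c,0xe8,0x91}
query mem[0x14]=0x39, mem[0x16]=0xe8, mem[0x03]=0xe8, mem[0x05]=0x39

MEM[0x14,0x16,0x03,0x05] = 39 e8 e8 39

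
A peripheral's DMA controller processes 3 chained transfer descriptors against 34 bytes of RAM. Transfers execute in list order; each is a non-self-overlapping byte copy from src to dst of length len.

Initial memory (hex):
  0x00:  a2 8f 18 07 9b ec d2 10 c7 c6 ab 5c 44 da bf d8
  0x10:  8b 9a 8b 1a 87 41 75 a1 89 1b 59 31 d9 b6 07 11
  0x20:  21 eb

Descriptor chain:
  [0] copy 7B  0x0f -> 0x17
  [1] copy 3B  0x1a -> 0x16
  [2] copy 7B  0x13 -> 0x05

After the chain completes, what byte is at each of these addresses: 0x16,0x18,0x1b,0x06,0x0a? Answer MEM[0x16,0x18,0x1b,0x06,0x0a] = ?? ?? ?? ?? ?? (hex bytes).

D0: mem[0x17..0x1d] <- [d8 8b 9a 8b 1a 87 41]
D1: mem[0x16..0x18] <- [8b 1a 87]
D2: mem[0x05..0x0b] <- [1a 87 41 8b 1a 87 9a]
query mem[0x16]=0x8b, mem[0x18]=0x87, mem[0x1b]=0x1a, mem[0x06]=0x87, mem[0x0a]=0x87

MEM[0x16,0x18,0x1b,0x06,0x0a] = 8b 87 1a 87 87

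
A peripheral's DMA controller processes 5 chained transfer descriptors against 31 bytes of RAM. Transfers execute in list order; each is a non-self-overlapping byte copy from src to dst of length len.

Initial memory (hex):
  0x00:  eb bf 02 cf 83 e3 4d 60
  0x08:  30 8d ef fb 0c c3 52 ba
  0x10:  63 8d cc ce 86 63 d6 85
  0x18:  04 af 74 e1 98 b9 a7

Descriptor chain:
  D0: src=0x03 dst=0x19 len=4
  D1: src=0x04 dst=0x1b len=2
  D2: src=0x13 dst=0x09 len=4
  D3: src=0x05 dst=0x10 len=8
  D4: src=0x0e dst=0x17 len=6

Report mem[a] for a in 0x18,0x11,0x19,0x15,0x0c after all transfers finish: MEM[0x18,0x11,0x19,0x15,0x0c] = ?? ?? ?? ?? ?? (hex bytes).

MEM[0x18,0x11,0x19,0x15,0x0c] = ba 4d e3 86 d6

[0] 0x03->0x19 len=4 : cf 83 e3 4d
[1] 0x04->0x1b len=2 : 83 e3
[2] 0x13->0x09 len=4 : ce 86 63 d6
[3] 0x05->0x10 len=8 : e3 4d 60 30 ce 86 63 d6
[4] 0x0e->0x17 len=6 : 52 ba e3 4d 60 30
query mem[0x18]=0xba, mem[0x11]=0x4d, mem[0x19]=0xe3, mem[0x15]=0x86, mem[0x0c]=0xd6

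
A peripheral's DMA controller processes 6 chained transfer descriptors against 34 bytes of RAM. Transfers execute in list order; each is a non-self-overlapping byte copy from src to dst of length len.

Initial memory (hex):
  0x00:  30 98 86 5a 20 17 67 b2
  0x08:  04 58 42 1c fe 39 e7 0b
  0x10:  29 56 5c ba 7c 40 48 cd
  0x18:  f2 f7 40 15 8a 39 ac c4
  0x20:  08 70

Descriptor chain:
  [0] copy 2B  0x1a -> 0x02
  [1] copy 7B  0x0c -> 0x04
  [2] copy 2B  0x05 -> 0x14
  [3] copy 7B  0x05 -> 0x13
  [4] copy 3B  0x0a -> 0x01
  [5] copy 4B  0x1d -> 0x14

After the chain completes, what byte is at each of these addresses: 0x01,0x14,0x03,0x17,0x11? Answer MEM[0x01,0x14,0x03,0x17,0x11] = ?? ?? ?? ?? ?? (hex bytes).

MEM[0x01,0x14,0x03,0x17,0x11] = 5c 39 fe 08 56

  after D0: wrote 2B at 0x02 = 4015
  after D1: wrote 7B at 0x04 = fe39e70b29565c
  after D2: wrote 2B at 0x14 = 39e7
  after D3: wrote 7B at 0x13 = 39e70b29565c1c
  after D4: wrote 3B at 0x01 = 5c1cfe
  after D5: wrote 4B at 0x14 = 39acc408
query mem[0x01]=0x5c, mem[0x14]=0x39, mem[0x03]=0xfe, mem[0x17]=0x08, mem[0x11]=0x56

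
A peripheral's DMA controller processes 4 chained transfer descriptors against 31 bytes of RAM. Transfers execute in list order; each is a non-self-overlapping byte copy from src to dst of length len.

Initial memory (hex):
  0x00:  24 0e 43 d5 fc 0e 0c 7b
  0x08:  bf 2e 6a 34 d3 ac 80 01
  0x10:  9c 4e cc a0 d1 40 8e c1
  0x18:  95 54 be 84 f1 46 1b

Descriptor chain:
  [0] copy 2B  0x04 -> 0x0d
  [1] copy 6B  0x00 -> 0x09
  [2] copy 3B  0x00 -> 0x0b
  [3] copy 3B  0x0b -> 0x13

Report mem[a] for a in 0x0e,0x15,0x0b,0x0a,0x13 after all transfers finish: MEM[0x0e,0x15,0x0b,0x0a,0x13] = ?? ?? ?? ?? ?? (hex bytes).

[0] 0x04->0x0d len=2 : fc 0e
[1] 0x00->0x09 len=6 : 24 0e 43 d5 fc 0e
[2] 0x00->0x0b len=3 : 24 0e 43
[3] 0x0b->0x13 len=3 : 24 0e 43
query mem[0x0e]=0x0e, mem[0x15]=0x43, mem[0x0b]=0x24, mem[0x0a]=0x0e, mem[0x13]=0x24

MEM[0x0e,0x15,0x0b,0x0a,0x13] = 0e 43 24 0e 24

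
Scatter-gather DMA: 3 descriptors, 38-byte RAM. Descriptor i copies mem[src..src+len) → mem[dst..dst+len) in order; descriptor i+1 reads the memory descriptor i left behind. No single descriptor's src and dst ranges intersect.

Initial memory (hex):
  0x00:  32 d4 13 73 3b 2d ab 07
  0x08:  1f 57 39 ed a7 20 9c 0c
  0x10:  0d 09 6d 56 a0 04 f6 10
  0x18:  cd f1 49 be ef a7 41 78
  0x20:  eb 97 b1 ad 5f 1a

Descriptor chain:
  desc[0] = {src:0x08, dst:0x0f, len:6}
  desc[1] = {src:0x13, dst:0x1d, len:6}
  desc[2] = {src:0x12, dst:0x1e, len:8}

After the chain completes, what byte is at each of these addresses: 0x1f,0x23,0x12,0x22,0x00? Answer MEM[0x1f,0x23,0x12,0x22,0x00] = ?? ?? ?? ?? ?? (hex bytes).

MEM[0x1f,0x23,0x12,0x22,0x00] = a7 10 ed f6 32

#0 dst[0x0f+6] := {0x1f,0x57,0x39,0xed,0xa7,0x20}
#1 dst[0x1d+6] := {0xa7,0x20,0x04,0xf6,0x10,0xcd}
#2 dst[0x1e+8] := {0xed,0xa7,0x20,0x04,0xf6,0x10,0xcd,0xf1}
query mem[0x1f]=0xa7, mem[0x23]=0x10, mem[0x12]=0xed, mem[0x22]=0xf6, mem[0x00]=0x32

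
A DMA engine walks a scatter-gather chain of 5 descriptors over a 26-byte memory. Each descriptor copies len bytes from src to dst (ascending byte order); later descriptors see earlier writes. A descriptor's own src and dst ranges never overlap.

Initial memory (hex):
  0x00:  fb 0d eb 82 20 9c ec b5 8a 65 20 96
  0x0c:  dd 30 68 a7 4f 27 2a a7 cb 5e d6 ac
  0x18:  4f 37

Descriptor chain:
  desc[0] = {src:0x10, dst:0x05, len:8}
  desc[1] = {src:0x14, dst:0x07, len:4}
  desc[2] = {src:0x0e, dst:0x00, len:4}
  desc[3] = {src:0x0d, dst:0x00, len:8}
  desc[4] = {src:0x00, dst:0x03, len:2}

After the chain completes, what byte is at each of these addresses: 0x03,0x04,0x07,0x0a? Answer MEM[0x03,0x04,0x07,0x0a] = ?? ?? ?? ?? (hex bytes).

#0 dst[0x05+8] := {0x4f,0x27,0x2a,0xa7,0xcb,0x5e,0xd6,0xac}
#1 dst[0x07+4] := {0xcb,0x5e,0xd6,0xac}
#2 dst[0x00+4] := {0x68,0xa7,0x4f,0x27}
#3 dst[0x00+8] := {0x30,0x68,0xa7,0x4f,0x27,0x2a,0xa7,0xcb}
#4 dst[0x03+2] := {0x30,0x68}
query mem[0x03]=0x30, mem[0x04]=0x68, mem[0x07]=0xcb, mem[0x0a]=0xac

MEM[0x03,0x04,0x07,0x0a] = 30 68 cb ac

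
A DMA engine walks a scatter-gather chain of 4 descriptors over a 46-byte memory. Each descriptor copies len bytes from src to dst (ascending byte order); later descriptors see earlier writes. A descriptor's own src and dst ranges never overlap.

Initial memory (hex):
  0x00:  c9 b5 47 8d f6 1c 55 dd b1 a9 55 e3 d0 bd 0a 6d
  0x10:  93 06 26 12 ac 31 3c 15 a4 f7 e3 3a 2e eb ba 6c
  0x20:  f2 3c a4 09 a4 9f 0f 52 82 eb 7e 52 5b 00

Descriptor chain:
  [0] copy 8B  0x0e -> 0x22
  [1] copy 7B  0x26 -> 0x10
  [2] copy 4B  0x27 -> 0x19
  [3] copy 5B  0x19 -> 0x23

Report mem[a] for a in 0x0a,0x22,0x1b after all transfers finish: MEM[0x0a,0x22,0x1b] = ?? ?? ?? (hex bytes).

  after D0: wrote 8B at 0x22 = 0a6d93062612ac31
  after D1: wrote 7B at 0x10 = 2612ac317e525b
  after D2: wrote 4B at 0x19 = 12ac317e
  after D3: wrote 5B at 0x23 = 12ac317eeb
query mem[0x0a]=0x55, mem[0x22]=0x0a, mem[0x1b]=0x31

MEM[0x0a,0x22,0x1b] = 55 0a 31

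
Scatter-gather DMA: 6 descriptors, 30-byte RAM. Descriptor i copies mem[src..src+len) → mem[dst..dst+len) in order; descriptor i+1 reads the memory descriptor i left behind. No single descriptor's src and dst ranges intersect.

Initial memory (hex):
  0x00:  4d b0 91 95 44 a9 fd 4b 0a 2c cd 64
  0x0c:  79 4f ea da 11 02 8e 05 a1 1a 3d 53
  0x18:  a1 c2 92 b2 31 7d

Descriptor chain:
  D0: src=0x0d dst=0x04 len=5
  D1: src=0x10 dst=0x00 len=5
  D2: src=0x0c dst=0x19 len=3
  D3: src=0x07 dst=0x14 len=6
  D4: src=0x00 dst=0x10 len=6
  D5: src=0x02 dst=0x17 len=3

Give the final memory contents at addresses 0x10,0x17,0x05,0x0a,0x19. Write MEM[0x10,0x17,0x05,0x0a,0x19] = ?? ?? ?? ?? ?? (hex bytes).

[0] 0x0d->0x04 len=5 : 4f ea da 11 02
[1] 0x10->0x00 len=5 : 11 02 8e 05 a1
[2] 0x0c->0x19 len=3 : 79 4f ea
[3] 0x07->0x14 len=6 : 11 02 2c cd 64 79
[4] 0x00->0x10 len=6 : 11 02 8e 05 a1 ea
[5] 0x02->0x17 len=3 : 8e 05 a1
query mem[0x10]=0x11, mem[0x17]=0x8e, mem[0x05]=0xea, mem[0x0a]=0xcd, mem[0x19]=0xa1

MEM[0x10,0x17,0x05,0x0a,0x19] = 11 8e ea cd a1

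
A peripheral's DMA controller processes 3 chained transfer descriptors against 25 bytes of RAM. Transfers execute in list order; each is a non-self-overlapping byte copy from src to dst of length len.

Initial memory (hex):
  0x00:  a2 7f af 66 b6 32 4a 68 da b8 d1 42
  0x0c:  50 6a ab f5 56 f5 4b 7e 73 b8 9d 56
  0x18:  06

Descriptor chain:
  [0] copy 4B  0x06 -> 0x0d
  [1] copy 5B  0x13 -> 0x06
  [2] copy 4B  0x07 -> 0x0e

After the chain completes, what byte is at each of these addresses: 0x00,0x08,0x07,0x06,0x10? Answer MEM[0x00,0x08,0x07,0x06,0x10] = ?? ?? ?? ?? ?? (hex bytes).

  after D0: wrote 4B at 0x0d = 4a68dab8
  after D1: wrote 5B at 0x06 = 7e73b89d56
  after D2: wrote 4B at 0x0e = 73b89d56
query mem[0x00]=0xa2, mem[0x08]=0xb8, mem[0x07]=0x73, mem[0x06]=0x7e, mem[0x10]=0x9d

MEM[0x00,0x08,0x07,0x06,0x10] = a2 b8 73 7e 9d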